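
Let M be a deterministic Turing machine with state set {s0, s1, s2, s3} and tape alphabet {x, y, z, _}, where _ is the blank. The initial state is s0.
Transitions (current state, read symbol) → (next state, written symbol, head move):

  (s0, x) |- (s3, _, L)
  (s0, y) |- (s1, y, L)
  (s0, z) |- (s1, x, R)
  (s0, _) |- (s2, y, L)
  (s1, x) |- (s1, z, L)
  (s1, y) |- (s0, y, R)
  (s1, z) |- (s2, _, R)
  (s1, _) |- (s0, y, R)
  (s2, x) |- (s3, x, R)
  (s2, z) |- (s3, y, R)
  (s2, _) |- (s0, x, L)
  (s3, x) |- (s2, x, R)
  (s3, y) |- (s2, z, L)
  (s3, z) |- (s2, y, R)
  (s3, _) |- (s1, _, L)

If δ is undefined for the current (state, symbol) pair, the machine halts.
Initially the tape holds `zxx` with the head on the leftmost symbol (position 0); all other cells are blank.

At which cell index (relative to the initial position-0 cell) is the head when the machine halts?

state=s0 head=0 tape=_[z]xx__   (s0,z)→(s1,x,R)
state=s1 head=1 tape=_x[x]x__   (s1,x)→(s1,z,L)
state=s1 head=0 tape=_[x]zx__   (s1,x)→(s1,z,L)
state=s1 head=-1 tape=[_]zzx__   (s1,_)→(s0,y,R)
state=s0 head=0 tape=y[z]zx__   (s0,z)→(s1,x,R)
state=s1 head=1 tape=yx[z]x__   (s1,z)→(s2,_,R)
state=s2 head=2 tape=yx_[x]__   (s2,x)→(s3,x,R)
state=s3 head=3 tape=yx_x[_]_   (s3,_)→(s1,_,L)
state=s1 head=2 tape=yx_[x]__   (s1,x)→(s1,z,L)
state=s1 head=1 tape=yx[_]z__   (s1,_)→(s0,y,R)
state=s0 head=2 tape=yxy[z]__   (s0,z)→(s1,x,R)
state=s1 head=3 tape=yxyx[_]_   (s1,_)→(s0,y,R)
state=s0 head=4 tape=yxyxy[_]   (s0,_)→(s2,y,L)
state=s2 head=3 tape=yxyx[y]y
At halt the head is at cell 3.

3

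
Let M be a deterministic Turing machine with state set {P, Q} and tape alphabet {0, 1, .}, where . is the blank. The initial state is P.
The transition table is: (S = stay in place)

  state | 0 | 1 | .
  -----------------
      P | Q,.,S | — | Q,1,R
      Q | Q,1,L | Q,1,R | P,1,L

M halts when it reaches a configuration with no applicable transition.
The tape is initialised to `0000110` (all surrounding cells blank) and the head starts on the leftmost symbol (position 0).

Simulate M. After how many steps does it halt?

state=P head=0 tape=.[0]000110.   (P,0)→(Q,.,S)
state=Q head=0 tape=.[.]000110.   (Q,.)→(P,1,L)
state=P head=-1 tape=[.]1000110.   (P,.)→(Q,1,R)
state=Q head=0 tape=1[1]000110.   (Q,1)→(Q,1,R)
state=Q head=1 tape=11[0]00110.   (Q,0)→(Q,1,L)
state=Q head=0 tape=1[1]100110.   (Q,1)→(Q,1,R)
state=Q head=1 tape=11[1]00110.   (Q,1)→(Q,1,R)
state=Q head=2 tape=111[0]0110.   (Q,0)→(Q,1,L)
state=Q head=1 tape=11[1]10110.   (Q,1)→(Q,1,R)
state=Q head=2 tape=111[1]0110.   (Q,1)→(Q,1,R)
state=Q head=3 tape=1111[0]110.   (Q,0)→(Q,1,L)
state=Q head=2 tape=111[1]1110.   (Q,1)→(Q,1,R)
state=Q head=3 tape=1111[1]110.   (Q,1)→(Q,1,R)
state=Q head=4 tape=11111[1]10.   (Q,1)→(Q,1,R)
state=Q head=5 tape=111111[1]0.   (Q,1)→(Q,1,R)
state=Q head=6 tape=1111111[0].   (Q,0)→(Q,1,L)
state=Q head=5 tape=111111[1]1.   (Q,1)→(Q,1,R)
state=Q head=6 tape=1111111[1].   (Q,1)→(Q,1,R)
state=Q head=7 tape=11111111[.]   (Q,.)→(P,1,L)
state=P head=6 tape=1111111[1]1
M halts after 19 transitions.

19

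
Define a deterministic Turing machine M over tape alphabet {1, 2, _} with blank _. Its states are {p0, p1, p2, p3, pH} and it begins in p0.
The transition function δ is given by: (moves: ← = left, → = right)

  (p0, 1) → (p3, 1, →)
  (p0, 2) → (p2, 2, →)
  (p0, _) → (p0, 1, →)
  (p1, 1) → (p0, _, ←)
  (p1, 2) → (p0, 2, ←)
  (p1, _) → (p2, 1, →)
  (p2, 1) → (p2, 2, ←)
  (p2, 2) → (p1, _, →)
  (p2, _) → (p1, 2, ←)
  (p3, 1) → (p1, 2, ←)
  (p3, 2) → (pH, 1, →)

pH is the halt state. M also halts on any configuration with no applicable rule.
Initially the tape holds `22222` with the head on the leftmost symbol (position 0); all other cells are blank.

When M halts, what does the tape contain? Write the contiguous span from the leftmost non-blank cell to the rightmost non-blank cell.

212112

p0 | [2]2222_   read 2 → write 2, move →, go to p2
p2 | 2[2]222_   read 2 → write _, move →, go to p1
p1 | 2_[2]22_   read 2 → write 2, move ←, go to p0
p0 | 2[_]222_   read _ → write 1, move →, go to p0
p0 | 21[2]22_   read 2 → write 2, move →, go to p2
p2 | 212[2]2_   read 2 → write _, move →, go to p1
p1 | 212_[2]_   read 2 → write 2, move ←, go to p0
p0 | 212[_]2_   read _ → write 1, move →, go to p0
p0 | 2121[2]_   read 2 → write 2, move →, go to p2
p2 | 21212[_]   read _ → write 2, move ←, go to p1
p1 | 2121[2]2   read 2 → write 2, move ←, go to p0
p0 | 212[1]22   read 1 → write 1, move →, go to p3
p3 | 2121[2]2   read 2 → write 1, move →, go to pH
pH | 21211[2]
The non-blank tape span at halt is 212112.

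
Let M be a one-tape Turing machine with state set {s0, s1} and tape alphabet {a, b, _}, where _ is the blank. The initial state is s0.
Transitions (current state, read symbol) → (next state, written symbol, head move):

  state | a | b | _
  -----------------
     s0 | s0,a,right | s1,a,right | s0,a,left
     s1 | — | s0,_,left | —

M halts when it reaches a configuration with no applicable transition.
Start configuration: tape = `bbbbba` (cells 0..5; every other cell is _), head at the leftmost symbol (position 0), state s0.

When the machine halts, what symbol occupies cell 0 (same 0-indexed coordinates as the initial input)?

a

s0 | [b]bbbba   read b → write a, move right, go to s1
s1 | a[b]bbba   read b → write _, move left, go to s0
s0 | [a]_bbba   read a → write a, move right, go to s0
s0 | a[_]bbba   read _ → write a, move left, go to s0
s0 | [a]abbba   read a → write a, move right, go to s0
s0 | a[a]bbba   read a → write a, move right, go to s0
s0 | aa[b]bba   read b → write a, move right, go to s1
s1 | aaa[b]ba   read b → write _, move left, go to s0
s0 | aa[a]_ba   read a → write a, move right, go to s0
s0 | aaa[_]ba   read _ → write a, move left, go to s0
s0 | aa[a]aba   read a → write a, move right, go to s0
s0 | aaa[a]ba   read a → write a, move right, go to s0
s0 | aaaa[b]a   read b → write a, move right, go to s1
s1 | aaaaa[a]
Cell 0 holds a when M halts.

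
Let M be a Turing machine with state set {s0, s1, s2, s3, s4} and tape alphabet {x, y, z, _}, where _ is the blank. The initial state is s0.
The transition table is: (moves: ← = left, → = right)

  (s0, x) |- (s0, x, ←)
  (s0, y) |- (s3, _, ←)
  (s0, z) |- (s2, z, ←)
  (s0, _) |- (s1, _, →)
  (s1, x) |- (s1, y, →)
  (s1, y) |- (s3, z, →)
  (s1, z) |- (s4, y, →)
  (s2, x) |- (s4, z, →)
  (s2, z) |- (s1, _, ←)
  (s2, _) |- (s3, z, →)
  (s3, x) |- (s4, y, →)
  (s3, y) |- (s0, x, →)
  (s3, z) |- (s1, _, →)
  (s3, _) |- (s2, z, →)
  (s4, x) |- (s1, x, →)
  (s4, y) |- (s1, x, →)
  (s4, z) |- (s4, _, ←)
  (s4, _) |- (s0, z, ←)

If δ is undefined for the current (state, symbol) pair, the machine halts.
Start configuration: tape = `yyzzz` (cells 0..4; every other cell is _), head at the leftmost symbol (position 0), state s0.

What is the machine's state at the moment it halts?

s0 | ___[y]yzzz   read y → write _, move ←, go to s3
s3 | __[_]_yzzz   read _ → write z, move →, go to s2
s2 | __z[_]yzzz   read _ → write z, move →, go to s3
s3 | __zz[y]zzz   read y → write x, move →, go to s0
s0 | __zzx[z]zz   read z → write z, move ←, go to s2
s2 | __zz[x]zzz   read x → write z, move →, go to s4
s4 | __zzz[z]zz   read z → write _, move ←, go to s4
s4 | __zz[z]_zz   read z → write _, move ←, go to s4
s4 | __z[z]__zz   read z → write _, move ←, go to s4
s4 | __[z]___zz   read z → write _, move ←, go to s4
s4 | _[_]____zz   read _ → write z, move ←, go to s0
s0 | [_]z____zz   read _ → write _, move →, go to s1
s1 | _[z]____zz   read z → write y, move →, go to s4
s4 | _y[_]___zz   read _ → write z, move ←, go to s0
s0 | _[y]z___zz   read y → write _, move ←, go to s3
s3 | [_]_z___zz   read _ → write z, move →, go to s2
s2 | z[_]z___zz   read _ → write z, move →, go to s3
s3 | zz[z]___zz   read z → write _, move →, go to s1
s1 | zz_[_]__zz
No transition is defined for (s1, _); M halts in state s1.

s1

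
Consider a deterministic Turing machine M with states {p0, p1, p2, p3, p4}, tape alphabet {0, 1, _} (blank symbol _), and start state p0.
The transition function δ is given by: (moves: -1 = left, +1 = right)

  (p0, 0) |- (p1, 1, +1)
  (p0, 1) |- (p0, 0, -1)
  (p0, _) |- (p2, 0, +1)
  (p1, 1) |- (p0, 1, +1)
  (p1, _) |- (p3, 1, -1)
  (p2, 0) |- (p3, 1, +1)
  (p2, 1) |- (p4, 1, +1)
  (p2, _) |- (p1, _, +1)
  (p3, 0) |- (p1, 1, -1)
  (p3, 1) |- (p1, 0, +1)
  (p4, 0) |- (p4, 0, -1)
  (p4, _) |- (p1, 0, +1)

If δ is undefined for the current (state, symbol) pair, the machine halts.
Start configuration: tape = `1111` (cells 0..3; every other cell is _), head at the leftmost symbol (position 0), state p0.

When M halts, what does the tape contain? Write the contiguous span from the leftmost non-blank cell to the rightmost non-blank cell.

p0 | _[1]111   read 1 → write 0, move -1, go to p0
p0 | [_]0111   read _ → write 0, move +1, go to p2
p2 | 0[0]111   read 0 → write 1, move +1, go to p3
p3 | 01[1]11   read 1 → write 0, move +1, go to p1
p1 | 010[1]1   read 1 → write 1, move +1, go to p0
p0 | 0101[1]   read 1 → write 0, move -1, go to p0
p0 | 010[1]0   read 1 → write 0, move -1, go to p0
p0 | 01[0]00   read 0 → write 1, move +1, go to p1
p1 | 011[0]0
The non-blank tape span at halt is 01100.

01100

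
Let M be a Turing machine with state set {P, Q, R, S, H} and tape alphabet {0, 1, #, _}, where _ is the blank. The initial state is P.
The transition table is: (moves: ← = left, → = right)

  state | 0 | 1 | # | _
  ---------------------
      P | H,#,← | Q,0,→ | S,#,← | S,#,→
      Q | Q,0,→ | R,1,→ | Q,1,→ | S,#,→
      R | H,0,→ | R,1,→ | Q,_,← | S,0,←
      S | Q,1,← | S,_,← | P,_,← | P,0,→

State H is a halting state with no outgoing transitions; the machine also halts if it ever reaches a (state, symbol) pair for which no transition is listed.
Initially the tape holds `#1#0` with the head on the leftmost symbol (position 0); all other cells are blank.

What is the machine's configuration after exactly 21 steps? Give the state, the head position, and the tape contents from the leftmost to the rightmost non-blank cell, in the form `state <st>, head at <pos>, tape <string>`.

state P, head at -3, tape 0__0_1#0

P | ____[#]1#0   read # → write #, move ←, go to S
S | ___[_]#1#0   read _ → write 0, move →, go to P
P | ___0[#]1#0   read # → write #, move ←, go to S
S | ___[0]#1#0   read 0 → write 1, move ←, go to Q
Q | __[_]1#1#0   read _ → write #, move →, go to S
S | __#[1]#1#0   read 1 → write _, move ←, go to S
S | __[#]_#1#0   read # → write _, move ←, go to P
P | _[_]__#1#0   read _ → write #, move →, go to S
S | _#[_]_#1#0   read _ → write 0, move →, go to P
P | _#0[_]#1#0   read _ → write #, move →, go to S
S | _#0#[#]1#0   read # → write _, move ←, go to P
P | _#0[#]_1#0   read # → write #, move ←, go to S
S | _#[0]#_1#0   read 0 → write 1, move ←, go to Q
Q | _[#]1#_1#0   read # → write 1, move →, go to Q
Q | _1[1]#_1#0   read 1 → write 1, move →, go to R
R | _11[#]_1#0   read # → write _, move ←, go to Q
Q | _1[1]__1#0   read 1 → write 1, move →, go to R
R | _11[_]_1#0   read _ → write 0, move ←, go to S
S | _1[1]0_1#0   read 1 → write _, move ←, go to S
S | _[1]_0_1#0   read 1 → write _, move ←, go to S
S | [_]__0_1#0   read _ → write 0, move →, go to P
P | 0[_]_0_1#0
After 21 steps: state P, head at -3, tape 0__0_1#0.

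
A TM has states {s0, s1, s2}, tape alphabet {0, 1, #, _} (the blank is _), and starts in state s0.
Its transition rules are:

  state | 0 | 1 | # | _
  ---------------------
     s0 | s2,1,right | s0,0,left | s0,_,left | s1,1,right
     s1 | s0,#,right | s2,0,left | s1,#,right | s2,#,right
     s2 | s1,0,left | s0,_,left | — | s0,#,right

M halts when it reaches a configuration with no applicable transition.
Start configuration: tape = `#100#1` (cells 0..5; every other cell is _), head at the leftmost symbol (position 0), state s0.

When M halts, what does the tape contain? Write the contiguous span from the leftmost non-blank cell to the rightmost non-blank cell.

s0 | __[#]100#1   read # → write _, move left, go to s0
s0 | _[_]_100#1   read _ → write 1, move right, go to s1
s1 | _1[_]100#1   read _ → write #, move right, go to s2
s2 | _1#[1]00#1   read 1 → write _, move left, go to s0
s0 | _1[#]_00#1   read # → write _, move left, go to s0
s0 | _[1]__00#1   read 1 → write 0, move left, go to s0
s0 | [_]0__00#1   read _ → write 1, move right, go to s1
s1 | 1[0]__00#1   read 0 → write #, move right, go to s0
s0 | 1#[_]_00#1   read _ → write 1, move right, go to s1
s1 | 1#1[_]00#1   read _ → write #, move right, go to s2
s2 | 1#1#[0]0#1   read 0 → write 0, move left, go to s1
s1 | 1#1[#]00#1   read # → write #, move right, go to s1
s1 | 1#1#[0]0#1   read 0 → write #, move right, go to s0
s0 | 1#1##[0]#1   read 0 → write 1, move right, go to s2
s2 | 1#1##1[#]1
The non-blank tape span at halt is 1#1##1#1.

1#1##1#1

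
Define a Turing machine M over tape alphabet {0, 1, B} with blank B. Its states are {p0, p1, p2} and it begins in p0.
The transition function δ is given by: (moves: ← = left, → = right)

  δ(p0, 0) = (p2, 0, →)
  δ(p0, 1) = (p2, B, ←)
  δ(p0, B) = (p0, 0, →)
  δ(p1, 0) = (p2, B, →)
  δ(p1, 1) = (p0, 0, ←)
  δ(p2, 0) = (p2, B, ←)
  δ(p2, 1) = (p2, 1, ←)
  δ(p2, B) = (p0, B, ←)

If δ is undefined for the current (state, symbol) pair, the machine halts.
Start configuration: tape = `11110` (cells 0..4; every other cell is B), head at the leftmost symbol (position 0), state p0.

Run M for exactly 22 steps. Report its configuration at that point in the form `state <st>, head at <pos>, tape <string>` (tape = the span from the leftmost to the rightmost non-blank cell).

p0 | BBBB[1]1110   read 1 → write B, move ←, go to p2
p2 | BBB[B]B1110   read B → write B, move ←, go to p0
p0 | BB[B]BB1110   read B → write 0, move →, go to p0
p0 | BB0[B]B1110   read B → write 0, move →, go to p0
p0 | BB00[B]1110   read B → write 0, move →, go to p0
p0 | BB000[1]110   read 1 → write B, move ←, go to p2
p2 | BB00[0]B110   read 0 → write B, move ←, go to p2
p2 | BB0[0]BB110   read 0 → write B, move ←, go to p2
p2 | BB[0]BBB110   read 0 → write B, move ←, go to p2
p2 | B[B]BBBB110   read B → write B, move ←, go to p0
p0 | [B]BBBBB110   read B → write 0, move →, go to p0
p0 | 0[B]BBBB110   read B → write 0, move →, go to p0
p0 | 00[B]BBB110   read B → write 0, move →, go to p0
p0 | 000[B]BB110   read B → write 0, move →, go to p0
p0 | 0000[B]B110   read B → write 0, move →, go to p0
p0 | 00000[B]110   read B → write 0, move →, go to p0
p0 | 000000[1]10   read 1 → write B, move ←, go to p2
p2 | 00000[0]B10   read 0 → write B, move ←, go to p2
p2 | 0000[0]BB10   read 0 → write B, move ←, go to p2
p2 | 000[0]BBB10   read 0 → write B, move ←, go to p2
p2 | 00[0]BBBB10   read 0 → write B, move ←, go to p2
p2 | 0[0]BBBBB10   read 0 → write B, move ←, go to p2
p2 | [0]BBBBBB10
After 22 steps: state p2, head at -4, tape 0BBBBBB10.

state p2, head at -4, tape 0BBBBBB10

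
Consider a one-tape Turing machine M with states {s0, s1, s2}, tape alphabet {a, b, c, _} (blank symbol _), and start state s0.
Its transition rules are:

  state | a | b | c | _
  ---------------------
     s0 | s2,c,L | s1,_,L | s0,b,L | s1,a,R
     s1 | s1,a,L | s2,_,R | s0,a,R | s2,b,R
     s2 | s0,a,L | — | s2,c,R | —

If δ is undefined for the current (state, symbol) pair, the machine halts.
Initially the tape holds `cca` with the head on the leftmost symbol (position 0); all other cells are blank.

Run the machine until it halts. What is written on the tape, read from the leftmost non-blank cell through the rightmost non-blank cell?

state=s0 head=0 tape=___[c]ca   (s0,c)→(s0,b,L)
state=s0 head=-1 tape=__[_]bca   (s0,_)→(s1,a,R)
state=s1 head=0 tape=__a[b]ca   (s1,b)→(s2,_,R)
state=s2 head=1 tape=__a_[c]a   (s2,c)→(s2,c,R)
state=s2 head=2 tape=__a_c[a]   (s2,a)→(s0,a,L)
state=s0 head=1 tape=__a_[c]a   (s0,c)→(s0,b,L)
state=s0 head=0 tape=__a[_]ba   (s0,_)→(s1,a,R)
state=s1 head=1 tape=__aa[b]a   (s1,b)→(s2,_,R)
state=s2 head=2 tape=__aa_[a]   (s2,a)→(s0,a,L)
state=s0 head=1 tape=__aa[_]a   (s0,_)→(s1,a,R)
state=s1 head=2 tape=__aaa[a]   (s1,a)→(s1,a,L)
state=s1 head=1 tape=__aa[a]a   (s1,a)→(s1,a,L)
state=s1 head=0 tape=__a[a]aa   (s1,a)→(s1,a,L)
state=s1 head=-1 tape=__[a]aaa   (s1,a)→(s1,a,L)
state=s1 head=-2 tape=_[_]aaaa   (s1,_)→(s2,b,R)
state=s2 head=-1 tape=_b[a]aaa   (s2,a)→(s0,a,L)
state=s0 head=-2 tape=_[b]aaaa   (s0,b)→(s1,_,L)
state=s1 head=-3 tape=[_]_aaaa   (s1,_)→(s2,b,R)
state=s2 head=-2 tape=b[_]aaaa
The non-blank tape span at halt is b_aaaa.

b_aaaa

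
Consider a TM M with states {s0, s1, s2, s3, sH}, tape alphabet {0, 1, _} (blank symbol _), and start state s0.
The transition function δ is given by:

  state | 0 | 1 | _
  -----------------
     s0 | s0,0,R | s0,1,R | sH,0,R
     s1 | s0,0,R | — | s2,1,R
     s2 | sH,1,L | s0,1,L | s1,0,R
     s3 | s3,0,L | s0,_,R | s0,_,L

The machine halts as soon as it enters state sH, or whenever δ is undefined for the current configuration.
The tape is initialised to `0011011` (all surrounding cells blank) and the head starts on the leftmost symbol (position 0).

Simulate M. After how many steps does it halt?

8

s0 | [0]011011__   read 0 → write 0, move R, go to s0
s0 | 0[0]11011__   read 0 → write 0, move R, go to s0
s0 | 00[1]1011__   read 1 → write 1, move R, go to s0
s0 | 001[1]011__   read 1 → write 1, move R, go to s0
s0 | 0011[0]11__   read 0 → write 0, move R, go to s0
s0 | 00110[1]1__   read 1 → write 1, move R, go to s0
s0 | 001101[1]__   read 1 → write 1, move R, go to s0
s0 | 0011011[_]_   read _ → write 0, move R, go to sH
sH | 00110110[_]
M halts after 8 transitions.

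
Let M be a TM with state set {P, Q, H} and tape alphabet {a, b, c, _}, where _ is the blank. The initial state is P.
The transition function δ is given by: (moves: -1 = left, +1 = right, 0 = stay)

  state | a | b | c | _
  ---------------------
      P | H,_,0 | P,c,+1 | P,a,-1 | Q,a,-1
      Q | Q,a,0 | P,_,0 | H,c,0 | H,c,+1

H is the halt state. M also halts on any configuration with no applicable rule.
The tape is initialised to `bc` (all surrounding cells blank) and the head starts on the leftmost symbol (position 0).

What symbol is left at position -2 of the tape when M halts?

state=P head=0 tape=__[b]c   (P,b)→(P,c,+1)
state=P head=1 tape=__c[c]   (P,c)→(P,a,-1)
state=P head=0 tape=__[c]a   (P,c)→(P,a,-1)
state=P head=-1 tape=_[_]aa   (P,_)→(Q,a,-1)
state=Q head=-2 tape=[_]aaa   (Q,_)→(H,c,+1)
state=H head=-1 tape=c[a]aa
Cell -2 holds c when M halts.

c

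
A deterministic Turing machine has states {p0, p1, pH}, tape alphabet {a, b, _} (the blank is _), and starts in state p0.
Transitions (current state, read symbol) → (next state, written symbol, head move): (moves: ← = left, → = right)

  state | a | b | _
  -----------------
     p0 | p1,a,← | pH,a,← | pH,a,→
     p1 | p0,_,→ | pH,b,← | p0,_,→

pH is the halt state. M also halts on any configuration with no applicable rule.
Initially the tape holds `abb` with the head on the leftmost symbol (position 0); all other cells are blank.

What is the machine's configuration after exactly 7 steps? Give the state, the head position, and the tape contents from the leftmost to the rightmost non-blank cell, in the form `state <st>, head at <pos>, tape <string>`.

state p1, head at -1, tape abb

p0 | _[a]bb   read a → write a, move ←, go to p1
p1 | [_]abb   read _ → write _, move →, go to p0
p0 | _[a]bb   read a → write a, move ←, go to p1
p1 | [_]abb   read _ → write _, move →, go to p0
p0 | _[a]bb   read a → write a, move ←, go to p1
p1 | [_]abb   read _ → write _, move →, go to p0
p0 | _[a]bb   read a → write a, move ←, go to p1
p1 | [_]abb
After 7 steps: state p1, head at -1, tape abb.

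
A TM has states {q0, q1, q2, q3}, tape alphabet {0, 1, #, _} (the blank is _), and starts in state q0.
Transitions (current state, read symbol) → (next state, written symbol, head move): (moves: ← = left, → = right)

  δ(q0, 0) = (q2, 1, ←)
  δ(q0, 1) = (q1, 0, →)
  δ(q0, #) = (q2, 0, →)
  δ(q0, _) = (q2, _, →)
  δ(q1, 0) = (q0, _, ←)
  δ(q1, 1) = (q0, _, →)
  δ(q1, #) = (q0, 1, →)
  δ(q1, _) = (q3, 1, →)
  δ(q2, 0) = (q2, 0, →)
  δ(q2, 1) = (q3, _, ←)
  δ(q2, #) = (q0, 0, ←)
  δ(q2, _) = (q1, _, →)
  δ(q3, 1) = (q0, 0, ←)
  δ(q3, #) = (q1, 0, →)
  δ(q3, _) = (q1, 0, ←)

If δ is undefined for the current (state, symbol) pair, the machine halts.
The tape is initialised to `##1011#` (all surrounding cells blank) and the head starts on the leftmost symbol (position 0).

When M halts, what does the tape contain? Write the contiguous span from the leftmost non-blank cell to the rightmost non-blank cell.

q0 | _[#]#1011#   read # → write 0, move →, go to q2
q2 | _0[#]1011#   read # → write 0, move ←, go to q0
q0 | _[0]01011#   read 0 → write 1, move ←, go to q2
q2 | [_]101011#   read _ → write _, move →, go to q1
q1 | _[1]01011#   read 1 → write _, move →, go to q0
q0 | __[0]1011#   read 0 → write 1, move ←, go to q2
q2 | _[_]11011#   read _ → write _, move →, go to q1
q1 | __[1]1011#   read 1 → write _, move →, go to q0
q0 | ___[1]011#   read 1 → write 0, move →, go to q1
q1 | ___0[0]11#   read 0 → write _, move ←, go to q0
q0 | ___[0]_11#   read 0 → write 1, move ←, go to q2
q2 | __[_]1_11#   read _ → write _, move →, go to q1
q1 | ___[1]_11#   read 1 → write _, move →, go to q0
q0 | ____[_]11#   read _ → write _, move →, go to q2
q2 | _____[1]1#   read 1 → write _, move ←, go to q3
q3 | ____[_]_1#   read _ → write 0, move ←, go to q1
q1 | ___[_]0_1#   read _ → write 1, move →, go to q3
q3 | ___1[0]_1#
The non-blank tape span at halt is 10_1#.

10_1#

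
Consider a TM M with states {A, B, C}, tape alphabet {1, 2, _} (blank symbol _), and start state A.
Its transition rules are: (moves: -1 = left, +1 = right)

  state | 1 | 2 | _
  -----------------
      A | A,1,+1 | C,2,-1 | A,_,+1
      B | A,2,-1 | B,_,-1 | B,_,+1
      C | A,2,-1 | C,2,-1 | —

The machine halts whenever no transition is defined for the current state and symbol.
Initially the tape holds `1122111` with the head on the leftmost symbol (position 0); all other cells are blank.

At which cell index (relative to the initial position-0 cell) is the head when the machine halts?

A | _[1]122111   read 1 → write 1, move +1, go to A
A | _1[1]22111   read 1 → write 1, move +1, go to A
A | _11[2]2111   read 2 → write 2, move -1, go to C
C | _1[1]22111   read 1 → write 2, move -1, go to A
A | _[1]222111   read 1 → write 1, move +1, go to A
A | _1[2]22111   read 2 → write 2, move -1, go to C
C | _[1]222111   read 1 → write 2, move -1, go to A
A | [_]2222111   read _ → write _, move +1, go to A
A | _[2]222111   read 2 → write 2, move -1, go to C
C | [_]2222111
At halt the head is at cell -1.

-1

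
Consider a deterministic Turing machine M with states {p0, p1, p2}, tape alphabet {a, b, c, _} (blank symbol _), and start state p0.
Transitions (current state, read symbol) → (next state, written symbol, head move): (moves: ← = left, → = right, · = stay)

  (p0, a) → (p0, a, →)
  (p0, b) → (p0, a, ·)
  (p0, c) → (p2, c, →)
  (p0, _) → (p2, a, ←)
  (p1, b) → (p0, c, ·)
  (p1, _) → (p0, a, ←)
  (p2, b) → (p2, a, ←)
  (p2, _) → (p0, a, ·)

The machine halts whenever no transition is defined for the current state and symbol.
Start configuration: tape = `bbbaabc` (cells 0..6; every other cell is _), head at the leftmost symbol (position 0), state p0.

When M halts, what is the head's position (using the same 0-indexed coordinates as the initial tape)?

p0 | [b]bbaabc__   read b → write a, move ·, go to p0
p0 | [a]bbaabc__   read a → write a, move →, go to p0
p0 | a[b]baabc__   read b → write a, move ·, go to p0
p0 | a[a]baabc__   read a → write a, move →, go to p0
p0 | aa[b]aabc__   read b → write a, move ·, go to p0
p0 | aa[a]aabc__   read a → write a, move →, go to p0
p0 | aaa[a]abc__   read a → write a, move →, go to p0
p0 | aaaa[a]bc__   read a → write a, move →, go to p0
p0 | aaaaa[b]c__   read b → write a, move ·, go to p0
p0 | aaaaa[a]c__   read a → write a, move →, go to p0
p0 | aaaaaa[c]__   read c → write c, move →, go to p2
p2 | aaaaaac[_]_   read _ → write a, move ·, go to p0
p0 | aaaaaac[a]_   read a → write a, move →, go to p0
p0 | aaaaaaca[_]   read _ → write a, move ←, go to p2
p2 | aaaaaac[a]a
At halt the head is at cell 7.

7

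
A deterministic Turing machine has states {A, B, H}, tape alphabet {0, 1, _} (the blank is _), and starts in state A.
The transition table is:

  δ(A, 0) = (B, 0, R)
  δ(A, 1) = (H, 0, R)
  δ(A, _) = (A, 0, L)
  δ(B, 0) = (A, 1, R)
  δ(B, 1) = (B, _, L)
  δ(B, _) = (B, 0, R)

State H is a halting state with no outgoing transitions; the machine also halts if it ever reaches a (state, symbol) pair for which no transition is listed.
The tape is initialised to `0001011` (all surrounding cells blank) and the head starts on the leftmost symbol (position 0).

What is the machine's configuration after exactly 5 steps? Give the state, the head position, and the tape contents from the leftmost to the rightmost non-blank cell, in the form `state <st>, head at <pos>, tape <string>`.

state=A head=0 tape=[0]001011   (A,0)→(B,0,R)
state=B head=1 tape=0[0]01011   (B,0)→(A,1,R)
state=A head=2 tape=01[0]1011   (A,0)→(B,0,R)
state=B head=3 tape=010[1]011   (B,1)→(B,_,L)
state=B head=2 tape=01[0]_011   (B,0)→(A,1,R)
state=A head=3 tape=011[_]011
After 5 steps: state A, head at 3, tape 011_011.

state A, head at 3, tape 011_011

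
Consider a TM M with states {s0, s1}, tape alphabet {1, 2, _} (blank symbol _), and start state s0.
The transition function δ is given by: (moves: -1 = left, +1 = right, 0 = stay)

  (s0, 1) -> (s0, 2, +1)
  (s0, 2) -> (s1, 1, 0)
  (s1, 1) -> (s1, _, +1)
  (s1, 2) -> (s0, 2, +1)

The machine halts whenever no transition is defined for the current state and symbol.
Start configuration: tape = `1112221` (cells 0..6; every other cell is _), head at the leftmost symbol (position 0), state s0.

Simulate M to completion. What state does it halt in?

s1

s0 | [1]112221_   read 1 → write 2, move +1, go to s0
s0 | 2[1]12221_   read 1 → write 2, move +1, go to s0
s0 | 22[1]2221_   read 1 → write 2, move +1, go to s0
s0 | 222[2]221_   read 2 → write 1, move 0, go to s1
s1 | 222[1]221_   read 1 → write _, move +1, go to s1
s1 | 222_[2]21_   read 2 → write 2, move +1, go to s0
s0 | 222_2[2]1_   read 2 → write 1, move 0, go to s1
s1 | 222_2[1]1_   read 1 → write _, move +1, go to s1
s1 | 222_2_[1]_   read 1 → write _, move +1, go to s1
s1 | 222_2__[_]
No transition is defined for (s1, _); M halts in state s1.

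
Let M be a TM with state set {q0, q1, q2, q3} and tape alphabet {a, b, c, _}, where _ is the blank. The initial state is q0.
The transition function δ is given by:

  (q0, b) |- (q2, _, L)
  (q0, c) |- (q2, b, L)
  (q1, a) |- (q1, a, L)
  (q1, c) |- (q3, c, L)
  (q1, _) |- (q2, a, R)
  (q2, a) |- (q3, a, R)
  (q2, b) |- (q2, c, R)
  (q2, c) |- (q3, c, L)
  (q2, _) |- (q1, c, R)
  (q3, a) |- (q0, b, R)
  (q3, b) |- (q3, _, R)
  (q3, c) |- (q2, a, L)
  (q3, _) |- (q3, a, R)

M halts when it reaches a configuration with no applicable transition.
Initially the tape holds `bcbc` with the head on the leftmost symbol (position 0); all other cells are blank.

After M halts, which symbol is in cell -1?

q0 | __[b]cbc   read b → write _, move L, go to q2
q2 | _[_]_cbc   read _ → write c, move R, go to q1
q1 | _c[_]cbc   read _ → write a, move R, go to q2
q2 | _ca[c]bc   read c → write c, move L, go to q3
q3 | _c[a]cbc   read a → write b, move R, go to q0
q0 | _cb[c]bc   read c → write b, move L, go to q2
q2 | _c[b]bbc   read b → write c, move R, go to q2
q2 | _cc[b]bc   read b → write c, move R, go to q2
q2 | _ccc[b]c   read b → write c, move R, go to q2
q2 | _cccc[c]   read c → write c, move L, go to q3
q3 | _ccc[c]c   read c → write a, move L, go to q2
q2 | _cc[c]ac   read c → write c, move L, go to q3
q3 | _c[c]cac   read c → write a, move L, go to q2
q2 | _[c]acac   read c → write c, move L, go to q3
q3 | [_]cacac   read _ → write a, move R, go to q3
q3 | a[c]acac   read c → write a, move L, go to q2
q2 | [a]aacac   read a → write a, move R, go to q3
q3 | a[a]acac   read a → write b, move R, go to q0
q0 | ab[a]cac
Cell -1 holds b when M halts.

b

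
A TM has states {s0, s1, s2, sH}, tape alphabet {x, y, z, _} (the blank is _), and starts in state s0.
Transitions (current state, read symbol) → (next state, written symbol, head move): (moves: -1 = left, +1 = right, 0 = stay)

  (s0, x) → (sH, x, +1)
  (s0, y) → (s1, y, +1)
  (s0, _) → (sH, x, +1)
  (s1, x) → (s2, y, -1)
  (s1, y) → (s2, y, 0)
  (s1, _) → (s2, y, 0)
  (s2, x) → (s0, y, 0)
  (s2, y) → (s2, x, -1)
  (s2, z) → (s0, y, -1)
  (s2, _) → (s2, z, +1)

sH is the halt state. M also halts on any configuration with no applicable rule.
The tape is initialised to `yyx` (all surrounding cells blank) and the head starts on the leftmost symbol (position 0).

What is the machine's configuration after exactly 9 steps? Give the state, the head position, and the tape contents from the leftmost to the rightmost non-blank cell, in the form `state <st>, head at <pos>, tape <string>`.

s0 | _[y]yx   read y → write y, move +1, go to s1
s1 | _y[y]x   read y → write y, move 0, go to s2
s2 | _y[y]x   read y → write x, move -1, go to s2
s2 | _[y]xx   read y → write x, move -1, go to s2
s2 | [_]xxx   read _ → write z, move +1, go to s2
s2 | z[x]xx   read x → write y, move 0, go to s0
s0 | z[y]xx   read y → write y, move +1, go to s1
s1 | zy[x]x   read x → write y, move -1, go to s2
s2 | z[y]yx   read y → write x, move -1, go to s2
s2 | [z]xyx
After 9 steps: state s2, head at -1, tape zxyx.

state s2, head at -1, tape zxyx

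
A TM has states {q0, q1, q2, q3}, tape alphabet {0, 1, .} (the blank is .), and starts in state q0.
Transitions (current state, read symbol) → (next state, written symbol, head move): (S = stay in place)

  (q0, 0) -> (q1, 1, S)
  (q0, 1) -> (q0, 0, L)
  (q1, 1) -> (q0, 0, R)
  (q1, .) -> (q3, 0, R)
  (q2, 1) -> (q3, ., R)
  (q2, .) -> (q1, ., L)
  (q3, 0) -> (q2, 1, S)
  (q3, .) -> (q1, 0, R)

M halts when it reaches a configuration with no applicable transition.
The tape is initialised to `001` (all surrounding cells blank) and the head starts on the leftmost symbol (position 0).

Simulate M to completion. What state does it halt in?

state=q0 head=0 tape=[0]01.   (q0,0)→(q1,1,S)
state=q1 head=0 tape=[1]01.   (q1,1)→(q0,0,R)
state=q0 head=1 tape=0[0]1.   (q0,0)→(q1,1,S)
state=q1 head=1 tape=0[1]1.   (q1,1)→(q0,0,R)
state=q0 head=2 tape=00[1].   (q0,1)→(q0,0,L)
state=q0 head=1 tape=0[0]0.   (q0,0)→(q1,1,S)
state=q1 head=1 tape=0[1]0.   (q1,1)→(q0,0,R)
state=q0 head=2 tape=00[0].   (q0,0)→(q1,1,S)
state=q1 head=2 tape=00[1].   (q1,1)→(q0,0,R)
state=q0 head=3 tape=000[.]
No transition is defined for (q0, .); M halts in state q0.

q0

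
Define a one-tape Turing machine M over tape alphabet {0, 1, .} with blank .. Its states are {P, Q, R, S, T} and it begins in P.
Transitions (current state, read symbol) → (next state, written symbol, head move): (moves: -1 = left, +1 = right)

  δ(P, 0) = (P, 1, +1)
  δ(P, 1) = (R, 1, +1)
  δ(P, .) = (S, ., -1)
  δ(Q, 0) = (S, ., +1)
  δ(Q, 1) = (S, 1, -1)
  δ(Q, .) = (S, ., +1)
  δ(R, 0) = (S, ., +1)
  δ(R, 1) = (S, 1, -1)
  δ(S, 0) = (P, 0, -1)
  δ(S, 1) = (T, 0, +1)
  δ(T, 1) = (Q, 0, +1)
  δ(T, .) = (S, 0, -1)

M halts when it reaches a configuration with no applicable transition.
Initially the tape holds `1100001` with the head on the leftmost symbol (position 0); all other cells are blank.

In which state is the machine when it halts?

S

P | ..[1]100001   read 1 → write 1, move +1, go to R
R | ..1[1]00001   read 1 → write 1, move -1, go to S
S | ..[1]100001   read 1 → write 0, move +1, go to T
T | ..0[1]00001   read 1 → write 0, move +1, go to Q
Q | ..00[0]0001   read 0 → write ., move +1, go to S
S | ..00.[0]001   read 0 → write 0, move -1, go to P
P | ..00[.]0001   read . → write ., move -1, go to S
S | ..0[0].0001   read 0 → write 0, move -1, go to P
P | ..[0]0.0001   read 0 → write 1, move +1, go to P
P | ..1[0].0001   read 0 → write 1, move +1, go to P
P | ..11[.]0001   read . → write ., move -1, go to S
S | ..1[1].0001   read 1 → write 0, move +1, go to T
T | ..10[.]0001   read . → write 0, move -1, go to S
S | ..1[0]00001   read 0 → write 0, move -1, go to P
P | ..[1]000001   read 1 → write 1, move +1, go to R
R | ..1[0]00001   read 0 → write ., move +1, go to S
S | ..1.[0]0001   read 0 → write 0, move -1, go to P
P | ..1[.]00001   read . → write ., move -1, go to S
S | ..[1].00001   read 1 → write 0, move +1, go to T
T | ..0[.]00001   read . → write 0, move -1, go to S
S | ..[0]000001   read 0 → write 0, move -1, go to P
P | .[.]0000001   read . → write ., move -1, go to S
S | [.].0000001
No transition is defined for (S, .); M halts in state S.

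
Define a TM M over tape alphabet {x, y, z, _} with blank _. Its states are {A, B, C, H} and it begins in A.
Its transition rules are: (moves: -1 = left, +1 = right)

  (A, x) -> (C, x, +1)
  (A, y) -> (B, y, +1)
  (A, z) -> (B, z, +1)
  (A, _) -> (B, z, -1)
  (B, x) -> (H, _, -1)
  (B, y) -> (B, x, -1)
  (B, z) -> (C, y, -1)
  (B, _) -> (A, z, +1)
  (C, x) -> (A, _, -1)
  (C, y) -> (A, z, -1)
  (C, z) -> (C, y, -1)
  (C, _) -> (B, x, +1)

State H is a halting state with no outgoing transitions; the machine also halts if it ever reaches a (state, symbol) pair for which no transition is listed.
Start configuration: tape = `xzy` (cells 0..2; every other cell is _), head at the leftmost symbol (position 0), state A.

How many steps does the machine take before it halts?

A | ____[x]zy   read x → write x, move +1, go to C
C | ____x[z]y   read z → write y, move -1, go to C
C | ____[x]yy   read x → write _, move -1, go to A
A | ___[_]_yy   read _ → write z, move -1, go to B
B | __[_]z_yy   read _ → write z, move +1, go to A
A | __z[z]_yy   read z → write z, move +1, go to B
B | __zz[_]yy   read _ → write z, move +1, go to A
A | __zzz[y]y   read y → write y, move +1, go to B
B | __zzzy[y]   read y → write x, move -1, go to B
B | __zzz[y]x   read y → write x, move -1, go to B
B | __zz[z]xx   read z → write y, move -1, go to C
C | __z[z]yxx   read z → write y, move -1, go to C
C | __[z]yyxx   read z → write y, move -1, go to C
C | _[_]yyyxx   read _ → write x, move +1, go to B
B | _x[y]yyxx   read y → write x, move -1, go to B
B | _[x]xyyxx   read x → write _, move -1, go to H
H | [_]_xyyxx
M halts after 16 transitions.

16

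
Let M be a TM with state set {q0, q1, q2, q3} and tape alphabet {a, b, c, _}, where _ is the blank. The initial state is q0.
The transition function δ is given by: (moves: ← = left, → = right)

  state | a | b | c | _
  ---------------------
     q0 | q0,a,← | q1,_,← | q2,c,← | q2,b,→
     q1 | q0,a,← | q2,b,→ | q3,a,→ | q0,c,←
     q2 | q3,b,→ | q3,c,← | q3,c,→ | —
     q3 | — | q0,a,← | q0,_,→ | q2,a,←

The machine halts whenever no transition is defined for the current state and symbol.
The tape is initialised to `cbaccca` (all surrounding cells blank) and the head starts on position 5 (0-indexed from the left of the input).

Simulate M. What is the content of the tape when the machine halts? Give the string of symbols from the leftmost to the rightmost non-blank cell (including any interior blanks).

state=q0 head=5 tape=cbacc[c]a__   (q0,c)→(q2,c,←)
state=q2 head=4 tape=cbac[c]ca__   (q2,c)→(q3,c,→)
state=q3 head=5 tape=cbacc[c]a__   (q3,c)→(q0,_,→)
state=q0 head=6 tape=cbacc_[a]__   (q0,a)→(q0,a,←)
state=q0 head=5 tape=cbacc[_]a__   (q0,_)→(q2,b,→)
state=q2 head=6 tape=cbaccb[a]__   (q2,a)→(q3,b,→)
state=q3 head=7 tape=cbaccbb[_]_   (q3,_)→(q2,a,←)
state=q2 head=6 tape=cbaccb[b]a_   (q2,b)→(q3,c,←)
state=q3 head=5 tape=cbacc[b]ca_   (q3,b)→(q0,a,←)
state=q0 head=4 tape=cbac[c]aca_   (q0,c)→(q2,c,←)
state=q2 head=3 tape=cba[c]caca_   (q2,c)→(q3,c,→)
state=q3 head=4 tape=cbac[c]aca_   (q3,c)→(q0,_,→)
state=q0 head=5 tape=cbac_[a]ca_   (q0,a)→(q0,a,←)
state=q0 head=4 tape=cbac[_]aca_   (q0,_)→(q2,b,→)
state=q2 head=5 tape=cbacb[a]ca_   (q2,a)→(q3,b,→)
state=q3 head=6 tape=cbacbb[c]a_   (q3,c)→(q0,_,→)
state=q0 head=7 tape=cbacbb_[a]_   (q0,a)→(q0,a,←)
state=q0 head=6 tape=cbacbb[_]a_   (q0,_)→(q2,b,→)
state=q2 head=7 tape=cbacbbb[a]_   (q2,a)→(q3,b,→)
state=q3 head=8 tape=cbacbbbb[_]   (q3,_)→(q2,a,←)
state=q2 head=7 tape=cbacbbb[b]a   (q2,b)→(q3,c,←)
state=q3 head=6 tape=cbacbb[b]ca   (q3,b)→(q0,a,←)
state=q0 head=5 tape=cbacb[b]aca   (q0,b)→(q1,_,←)
state=q1 head=4 tape=cbac[b]_aca   (q1,b)→(q2,b,→)
state=q2 head=5 tape=cbacb[_]aca
The non-blank tape span at halt is cbacb_aca.

cbacb_aca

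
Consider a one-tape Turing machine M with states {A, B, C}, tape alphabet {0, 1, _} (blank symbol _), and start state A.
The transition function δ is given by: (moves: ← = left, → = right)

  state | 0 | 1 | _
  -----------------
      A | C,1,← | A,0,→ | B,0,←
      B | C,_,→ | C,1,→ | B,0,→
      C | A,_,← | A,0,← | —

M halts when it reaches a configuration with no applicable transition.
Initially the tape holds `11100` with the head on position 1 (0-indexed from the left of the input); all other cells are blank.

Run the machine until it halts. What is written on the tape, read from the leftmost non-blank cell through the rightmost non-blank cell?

A | ___1[1]100   read 1 → write 0, move →, go to A
A | ___10[1]00   read 1 → write 0, move →, go to A
A | ___100[0]0   read 0 → write 1, move ←, go to C
C | ___10[0]10   read 0 → write _, move ←, go to A
A | ___1[0]_10   read 0 → write 1, move ←, go to C
C | ___[1]1_10   read 1 → write 0, move ←, go to A
A | __[_]01_10   read _ → write 0, move ←, go to B
B | _[_]001_10   read _ → write 0, move →, go to B
B | _0[0]01_10   read 0 → write _, move →, go to C
C | _0_[0]1_10   read 0 → write _, move ←, go to A
A | _0[_]_1_10   read _ → write 0, move ←, go to B
B | _[0]0_1_10   read 0 → write _, move →, go to C
C | __[0]_1_10   read 0 → write _, move ←, go to A
A | _[_]__1_10   read _ → write 0, move ←, go to B
B | [_]0__1_10   read _ → write 0, move →, go to B
B | 0[0]__1_10   read 0 → write _, move →, go to C
C | 0_[_]_1_10
The non-blank tape span at halt is 0___1_10.

0___1_10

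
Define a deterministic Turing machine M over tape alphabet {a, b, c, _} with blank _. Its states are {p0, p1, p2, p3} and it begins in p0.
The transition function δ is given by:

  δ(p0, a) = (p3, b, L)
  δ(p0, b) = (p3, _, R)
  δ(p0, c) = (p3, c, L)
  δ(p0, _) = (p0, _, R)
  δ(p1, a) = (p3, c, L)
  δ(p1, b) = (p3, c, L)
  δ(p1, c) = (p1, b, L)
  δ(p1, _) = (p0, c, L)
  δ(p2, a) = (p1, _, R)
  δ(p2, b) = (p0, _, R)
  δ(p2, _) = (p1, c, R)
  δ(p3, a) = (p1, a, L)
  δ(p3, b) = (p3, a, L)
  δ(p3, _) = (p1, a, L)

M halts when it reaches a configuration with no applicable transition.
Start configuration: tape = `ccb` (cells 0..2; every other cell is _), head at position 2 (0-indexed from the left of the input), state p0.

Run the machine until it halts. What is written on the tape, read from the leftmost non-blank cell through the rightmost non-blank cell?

p0 | cc[b]_   read b → write _, move R, go to p3
p3 | cc_[_]   read _ → write a, move L, go to p1
p1 | cc[_]a   read _ → write c, move L, go to p0
p0 | c[c]ca   read c → write c, move L, go to p3
p3 | [c]cca
The non-blank tape span at halt is ccca.

ccca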